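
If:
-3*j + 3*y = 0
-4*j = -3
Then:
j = 3/4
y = 3/4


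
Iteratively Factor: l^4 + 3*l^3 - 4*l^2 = (l)*(l^3 + 3*l^2 - 4*l) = l^2*(l^2 + 3*l - 4) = l^2*(l - 1)*(l + 4)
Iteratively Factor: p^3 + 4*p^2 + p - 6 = (p + 3)*(p^2 + p - 2) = (p - 1)*(p + 3)*(p + 2)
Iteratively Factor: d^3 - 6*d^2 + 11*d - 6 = (d - 3)*(d^2 - 3*d + 2) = (d - 3)*(d - 1)*(d - 2)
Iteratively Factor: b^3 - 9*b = (b)*(b^2 - 9) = b*(b - 3)*(b + 3)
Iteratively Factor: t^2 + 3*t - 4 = (t - 1)*(t + 4)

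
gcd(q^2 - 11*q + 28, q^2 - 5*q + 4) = q - 4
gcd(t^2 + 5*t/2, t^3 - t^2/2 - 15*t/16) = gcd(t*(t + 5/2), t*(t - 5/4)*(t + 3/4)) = t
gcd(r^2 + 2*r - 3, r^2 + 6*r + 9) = r + 3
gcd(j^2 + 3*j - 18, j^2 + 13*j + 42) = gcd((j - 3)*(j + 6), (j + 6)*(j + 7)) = j + 6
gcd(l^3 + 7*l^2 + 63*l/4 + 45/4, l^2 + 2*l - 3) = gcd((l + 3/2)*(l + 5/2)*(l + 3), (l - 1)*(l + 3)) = l + 3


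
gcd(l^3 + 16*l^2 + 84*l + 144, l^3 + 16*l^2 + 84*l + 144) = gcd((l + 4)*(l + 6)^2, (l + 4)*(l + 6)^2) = l^3 + 16*l^2 + 84*l + 144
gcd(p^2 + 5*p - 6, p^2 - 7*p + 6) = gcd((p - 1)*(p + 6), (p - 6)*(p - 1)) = p - 1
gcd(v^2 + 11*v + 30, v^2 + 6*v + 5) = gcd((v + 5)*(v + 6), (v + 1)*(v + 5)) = v + 5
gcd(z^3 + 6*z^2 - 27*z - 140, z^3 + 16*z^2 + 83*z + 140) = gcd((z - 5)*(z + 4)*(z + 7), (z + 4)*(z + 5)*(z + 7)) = z^2 + 11*z + 28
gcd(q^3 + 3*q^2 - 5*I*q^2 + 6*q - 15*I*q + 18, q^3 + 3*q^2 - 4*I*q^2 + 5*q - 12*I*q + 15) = q^2 + q*(3 + I) + 3*I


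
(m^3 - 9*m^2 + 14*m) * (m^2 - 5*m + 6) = m^5 - 14*m^4 + 65*m^3 - 124*m^2 + 84*m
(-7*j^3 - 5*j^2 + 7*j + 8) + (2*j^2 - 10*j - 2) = -7*j^3 - 3*j^2 - 3*j + 6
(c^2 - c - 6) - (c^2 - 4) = -c - 2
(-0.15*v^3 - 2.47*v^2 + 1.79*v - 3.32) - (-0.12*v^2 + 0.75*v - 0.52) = -0.15*v^3 - 2.35*v^2 + 1.04*v - 2.8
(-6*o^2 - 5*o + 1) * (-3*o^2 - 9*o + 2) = 18*o^4 + 69*o^3 + 30*o^2 - 19*o + 2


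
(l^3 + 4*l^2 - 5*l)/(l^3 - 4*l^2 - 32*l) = (-l^2 - 4*l + 5)/(-l^2 + 4*l + 32)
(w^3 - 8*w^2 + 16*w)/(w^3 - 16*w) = (w - 4)/(w + 4)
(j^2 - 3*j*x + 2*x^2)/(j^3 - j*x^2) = (j - 2*x)/(j*(j + x))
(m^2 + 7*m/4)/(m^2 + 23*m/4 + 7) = m/(m + 4)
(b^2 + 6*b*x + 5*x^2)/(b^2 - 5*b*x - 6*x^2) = (-b - 5*x)/(-b + 6*x)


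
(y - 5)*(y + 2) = y^2 - 3*y - 10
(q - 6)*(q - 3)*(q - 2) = q^3 - 11*q^2 + 36*q - 36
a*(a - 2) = a^2 - 2*a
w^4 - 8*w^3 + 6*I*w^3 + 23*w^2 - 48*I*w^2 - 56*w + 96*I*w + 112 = (w - 4)^2*(w - I)*(w + 7*I)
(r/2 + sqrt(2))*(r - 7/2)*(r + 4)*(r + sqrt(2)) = r^4/2 + r^3/4 + 3*sqrt(2)*r^3/2 - 5*r^2 + 3*sqrt(2)*r^2/4 - 21*sqrt(2)*r + r - 28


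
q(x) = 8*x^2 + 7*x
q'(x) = 16*x + 7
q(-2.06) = 19.53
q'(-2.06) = -25.96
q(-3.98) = 98.86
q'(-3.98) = -56.68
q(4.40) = 185.68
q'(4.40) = 77.40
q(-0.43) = -1.53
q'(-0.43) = 0.12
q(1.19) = 19.66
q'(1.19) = 26.04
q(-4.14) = 108.14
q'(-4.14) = -59.24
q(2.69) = 76.72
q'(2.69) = 50.04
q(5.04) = 238.49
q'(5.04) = 87.64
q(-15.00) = 1695.00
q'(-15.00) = -233.00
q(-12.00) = 1068.00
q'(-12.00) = -185.00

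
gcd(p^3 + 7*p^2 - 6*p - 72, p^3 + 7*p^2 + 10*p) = 1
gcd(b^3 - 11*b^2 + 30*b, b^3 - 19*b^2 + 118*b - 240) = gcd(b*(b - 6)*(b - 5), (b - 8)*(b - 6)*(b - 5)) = b^2 - 11*b + 30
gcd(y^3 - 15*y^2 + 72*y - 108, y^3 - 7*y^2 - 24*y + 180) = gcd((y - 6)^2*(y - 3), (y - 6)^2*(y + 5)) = y^2 - 12*y + 36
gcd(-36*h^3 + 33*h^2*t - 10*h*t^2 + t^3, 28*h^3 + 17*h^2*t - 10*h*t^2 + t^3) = -4*h + t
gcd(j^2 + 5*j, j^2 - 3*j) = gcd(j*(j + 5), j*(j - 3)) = j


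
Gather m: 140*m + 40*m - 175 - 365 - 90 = 180*m - 630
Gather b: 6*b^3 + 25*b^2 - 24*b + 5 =6*b^3 + 25*b^2 - 24*b + 5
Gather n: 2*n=2*n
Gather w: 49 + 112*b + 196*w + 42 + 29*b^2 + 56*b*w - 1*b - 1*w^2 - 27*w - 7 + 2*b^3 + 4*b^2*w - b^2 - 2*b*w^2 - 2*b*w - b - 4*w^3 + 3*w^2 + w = 2*b^3 + 28*b^2 + 110*b - 4*w^3 + w^2*(2 - 2*b) + w*(4*b^2 + 54*b + 170) + 84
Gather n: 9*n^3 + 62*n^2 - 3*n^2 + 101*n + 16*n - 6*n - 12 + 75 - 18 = 9*n^3 + 59*n^2 + 111*n + 45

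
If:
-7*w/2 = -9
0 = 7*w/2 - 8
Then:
No Solution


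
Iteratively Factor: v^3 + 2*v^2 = (v)*(v^2 + 2*v) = v*(v + 2)*(v)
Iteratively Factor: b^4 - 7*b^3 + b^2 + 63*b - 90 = (b - 5)*(b^3 - 2*b^2 - 9*b + 18) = (b - 5)*(b - 2)*(b^2 - 9) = (b - 5)*(b - 2)*(b + 3)*(b - 3)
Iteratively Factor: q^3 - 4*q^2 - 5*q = (q)*(q^2 - 4*q - 5) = q*(q - 5)*(q + 1)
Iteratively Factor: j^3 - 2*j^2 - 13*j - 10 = (j + 2)*(j^2 - 4*j - 5) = (j + 1)*(j + 2)*(j - 5)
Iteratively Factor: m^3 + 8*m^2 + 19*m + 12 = (m + 3)*(m^2 + 5*m + 4) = (m + 3)*(m + 4)*(m + 1)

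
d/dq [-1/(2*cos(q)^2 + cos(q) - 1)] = -(4*cos(q) + 1)*sin(q)/(cos(q) + cos(2*q))^2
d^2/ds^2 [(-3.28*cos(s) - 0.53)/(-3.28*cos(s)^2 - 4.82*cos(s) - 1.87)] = (0.212661936604477*(1 - cos(s)^2)^2 - 0.258344871134327*cos(s)^5 + 1.21638497447212*cos(s)^3 + 0.897286030271056*cos(s)^2 - 0.564660340597423*cos(s) - 0.512851652791593)/(0.636893203883495*cos(s)^2 + 0.935922330097088*cos(s) + 0.363106796116505)^3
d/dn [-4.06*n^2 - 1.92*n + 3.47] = -8.12*n - 1.92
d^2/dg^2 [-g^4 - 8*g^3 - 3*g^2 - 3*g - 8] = -12*g^2 - 48*g - 6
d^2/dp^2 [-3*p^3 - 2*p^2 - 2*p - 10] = -18*p - 4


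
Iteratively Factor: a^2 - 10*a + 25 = (a - 5)*(a - 5)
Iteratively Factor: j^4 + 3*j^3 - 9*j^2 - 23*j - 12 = (j + 1)*(j^3 + 2*j^2 - 11*j - 12) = (j + 1)*(j + 4)*(j^2 - 2*j - 3) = (j + 1)^2*(j + 4)*(j - 3)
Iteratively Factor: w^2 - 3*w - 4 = (w + 1)*(w - 4)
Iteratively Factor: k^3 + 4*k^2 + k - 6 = (k + 2)*(k^2 + 2*k - 3) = (k - 1)*(k + 2)*(k + 3)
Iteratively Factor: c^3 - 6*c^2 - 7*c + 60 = (c - 4)*(c^2 - 2*c - 15) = (c - 4)*(c + 3)*(c - 5)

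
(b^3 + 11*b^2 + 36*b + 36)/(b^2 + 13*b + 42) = (b^2 + 5*b + 6)/(b + 7)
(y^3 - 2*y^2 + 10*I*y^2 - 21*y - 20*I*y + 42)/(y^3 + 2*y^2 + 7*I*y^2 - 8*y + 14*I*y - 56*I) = (y + 3*I)/(y + 4)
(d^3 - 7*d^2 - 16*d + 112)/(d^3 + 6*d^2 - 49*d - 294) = (d^2 - 16)/(d^2 + 13*d + 42)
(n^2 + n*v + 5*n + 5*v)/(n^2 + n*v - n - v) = (n + 5)/(n - 1)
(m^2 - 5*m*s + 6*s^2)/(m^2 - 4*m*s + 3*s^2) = (-m + 2*s)/(-m + s)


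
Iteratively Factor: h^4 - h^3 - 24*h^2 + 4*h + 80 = (h + 2)*(h^3 - 3*h^2 - 18*h + 40) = (h - 5)*(h + 2)*(h^2 + 2*h - 8) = (h - 5)*(h - 2)*(h + 2)*(h + 4)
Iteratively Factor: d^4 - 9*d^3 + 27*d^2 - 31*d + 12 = (d - 3)*(d^3 - 6*d^2 + 9*d - 4) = (d - 3)*(d - 1)*(d^2 - 5*d + 4) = (d - 3)*(d - 1)^2*(d - 4)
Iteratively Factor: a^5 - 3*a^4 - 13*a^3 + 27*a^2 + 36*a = (a - 4)*(a^4 + a^3 - 9*a^2 - 9*a) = (a - 4)*(a + 1)*(a^3 - 9*a) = (a - 4)*(a - 3)*(a + 1)*(a^2 + 3*a) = a*(a - 4)*(a - 3)*(a + 1)*(a + 3)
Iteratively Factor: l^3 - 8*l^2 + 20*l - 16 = (l - 4)*(l^2 - 4*l + 4) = (l - 4)*(l - 2)*(l - 2)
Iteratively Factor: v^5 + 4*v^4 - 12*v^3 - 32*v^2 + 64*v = (v - 2)*(v^4 + 6*v^3 - 32*v) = (v - 2)^2*(v^3 + 8*v^2 + 16*v) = v*(v - 2)^2*(v^2 + 8*v + 16) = v*(v - 2)^2*(v + 4)*(v + 4)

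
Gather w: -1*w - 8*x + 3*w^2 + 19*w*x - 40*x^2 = 3*w^2 + w*(19*x - 1) - 40*x^2 - 8*x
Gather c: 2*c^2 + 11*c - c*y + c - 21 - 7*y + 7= 2*c^2 + c*(12 - y) - 7*y - 14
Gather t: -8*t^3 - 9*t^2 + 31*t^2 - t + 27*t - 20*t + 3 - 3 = -8*t^3 + 22*t^2 + 6*t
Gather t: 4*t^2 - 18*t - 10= 4*t^2 - 18*t - 10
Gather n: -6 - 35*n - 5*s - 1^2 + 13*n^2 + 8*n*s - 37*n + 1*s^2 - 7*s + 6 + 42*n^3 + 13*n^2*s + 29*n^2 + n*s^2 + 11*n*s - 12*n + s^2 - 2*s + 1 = 42*n^3 + n^2*(13*s + 42) + n*(s^2 + 19*s - 84) + 2*s^2 - 14*s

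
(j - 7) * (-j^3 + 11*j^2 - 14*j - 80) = -j^4 + 18*j^3 - 91*j^2 + 18*j + 560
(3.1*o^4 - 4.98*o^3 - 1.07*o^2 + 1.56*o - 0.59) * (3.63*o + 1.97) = 11.253*o^5 - 11.9704*o^4 - 13.6947*o^3 + 3.5549*o^2 + 0.9315*o - 1.1623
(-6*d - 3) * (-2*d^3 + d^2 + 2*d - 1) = 12*d^4 - 15*d^2 + 3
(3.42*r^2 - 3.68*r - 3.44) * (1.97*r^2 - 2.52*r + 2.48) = 6.7374*r^4 - 15.868*r^3 + 10.9784*r^2 - 0.457600000000001*r - 8.5312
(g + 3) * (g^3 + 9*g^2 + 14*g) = g^4 + 12*g^3 + 41*g^2 + 42*g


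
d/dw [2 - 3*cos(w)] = 3*sin(w)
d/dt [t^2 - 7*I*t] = 2*t - 7*I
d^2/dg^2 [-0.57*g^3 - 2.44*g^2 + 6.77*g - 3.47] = -3.42*g - 4.88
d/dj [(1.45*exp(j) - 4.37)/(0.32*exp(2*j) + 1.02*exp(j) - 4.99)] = (-0.464*exp(2*j) + 2.7968*exp(j) - 2.7781)*exp(j)/(0.1024*exp(4*j) + 0.6528*exp(3*j) - 2.1532*exp(2*j) - 10.1796*exp(j) + 24.9001)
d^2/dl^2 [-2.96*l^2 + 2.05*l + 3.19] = -5.92000000000000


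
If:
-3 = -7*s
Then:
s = 3/7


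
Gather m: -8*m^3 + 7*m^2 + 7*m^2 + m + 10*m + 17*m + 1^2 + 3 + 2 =-8*m^3 + 14*m^2 + 28*m + 6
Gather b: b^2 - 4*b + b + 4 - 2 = b^2 - 3*b + 2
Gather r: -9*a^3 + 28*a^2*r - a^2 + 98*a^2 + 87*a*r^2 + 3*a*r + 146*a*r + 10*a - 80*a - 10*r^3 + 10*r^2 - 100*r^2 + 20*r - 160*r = -9*a^3 + 97*a^2 - 70*a - 10*r^3 + r^2*(87*a - 90) + r*(28*a^2 + 149*a - 140)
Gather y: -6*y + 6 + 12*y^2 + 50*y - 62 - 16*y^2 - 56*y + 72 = -4*y^2 - 12*y + 16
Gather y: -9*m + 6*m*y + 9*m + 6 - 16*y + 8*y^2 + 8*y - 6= 8*y^2 + y*(6*m - 8)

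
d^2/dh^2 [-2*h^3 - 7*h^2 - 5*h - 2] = -12*h - 14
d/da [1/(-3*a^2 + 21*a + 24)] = (2*a - 7)/(3*(-a^2 + 7*a + 8)^2)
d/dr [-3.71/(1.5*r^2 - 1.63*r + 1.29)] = (11.13*r - 6.0473)/(1.5*r^2 - 1.63*r + 1.29)^2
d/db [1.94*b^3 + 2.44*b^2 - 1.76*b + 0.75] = 5.82*b^2 + 4.88*b - 1.76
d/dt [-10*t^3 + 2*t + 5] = 2 - 30*t^2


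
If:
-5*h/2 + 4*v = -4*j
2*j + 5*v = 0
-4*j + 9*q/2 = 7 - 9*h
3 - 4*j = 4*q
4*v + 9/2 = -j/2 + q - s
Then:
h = 174/7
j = 725/28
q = -176/7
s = -65/56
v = -145/14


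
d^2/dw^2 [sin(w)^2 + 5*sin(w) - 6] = -5*sin(w) + 2*cos(2*w)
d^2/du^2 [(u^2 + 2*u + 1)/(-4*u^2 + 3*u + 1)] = 8*(-11*u^3 - 15*u^2 + 3*u - 2)/(64*u^6 - 144*u^5 + 60*u^4 + 45*u^3 - 15*u^2 - 9*u - 1)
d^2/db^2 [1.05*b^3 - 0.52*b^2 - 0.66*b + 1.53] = 6.3*b - 1.04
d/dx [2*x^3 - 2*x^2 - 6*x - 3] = 6*x^2 - 4*x - 6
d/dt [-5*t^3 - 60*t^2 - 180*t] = -15*t^2 - 120*t - 180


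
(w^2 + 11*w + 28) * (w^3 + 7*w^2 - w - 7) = w^5 + 18*w^4 + 104*w^3 + 178*w^2 - 105*w - 196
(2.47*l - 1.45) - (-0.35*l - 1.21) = 2.82*l - 0.24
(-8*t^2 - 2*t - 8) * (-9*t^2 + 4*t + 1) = 72*t^4 - 14*t^3 + 56*t^2 - 34*t - 8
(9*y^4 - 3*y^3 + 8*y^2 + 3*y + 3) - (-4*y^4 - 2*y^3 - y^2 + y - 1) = 13*y^4 - y^3 + 9*y^2 + 2*y + 4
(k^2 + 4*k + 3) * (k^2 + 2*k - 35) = k^4 + 6*k^3 - 24*k^2 - 134*k - 105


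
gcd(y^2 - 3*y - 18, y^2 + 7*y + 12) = y + 3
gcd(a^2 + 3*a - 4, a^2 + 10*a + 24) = a + 4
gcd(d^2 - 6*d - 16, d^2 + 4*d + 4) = d + 2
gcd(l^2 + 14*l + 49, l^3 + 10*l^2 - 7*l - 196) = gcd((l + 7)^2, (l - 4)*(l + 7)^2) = l^2 + 14*l + 49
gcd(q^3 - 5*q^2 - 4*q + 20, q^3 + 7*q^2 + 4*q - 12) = q + 2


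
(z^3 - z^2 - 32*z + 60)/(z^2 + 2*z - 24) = (z^2 - 7*z + 10)/(z - 4)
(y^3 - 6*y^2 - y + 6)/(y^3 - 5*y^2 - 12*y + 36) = (y^2 - 1)/(y^2 + y - 6)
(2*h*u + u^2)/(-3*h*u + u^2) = (2*h + u)/(-3*h + u)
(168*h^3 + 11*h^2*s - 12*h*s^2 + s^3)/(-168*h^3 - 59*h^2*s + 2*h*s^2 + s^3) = (-7*h + s)/(7*h + s)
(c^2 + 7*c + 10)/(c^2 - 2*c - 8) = (c + 5)/(c - 4)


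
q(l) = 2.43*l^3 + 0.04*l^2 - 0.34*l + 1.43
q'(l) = 7.29*l^2 + 0.08*l - 0.34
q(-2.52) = -36.35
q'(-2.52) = 45.75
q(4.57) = 232.64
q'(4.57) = 152.28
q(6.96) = 820.28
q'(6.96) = 353.36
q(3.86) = 140.47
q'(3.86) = 108.59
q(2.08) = 22.76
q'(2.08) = 31.37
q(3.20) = 80.38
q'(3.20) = 74.57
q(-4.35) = -196.35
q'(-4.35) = 137.26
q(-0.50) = 1.31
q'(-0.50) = 1.44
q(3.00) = 66.38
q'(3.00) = 65.51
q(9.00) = 1773.08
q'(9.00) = 590.87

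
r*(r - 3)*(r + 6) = r^3 + 3*r^2 - 18*r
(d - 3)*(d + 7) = d^2 + 4*d - 21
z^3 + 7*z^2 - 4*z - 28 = (z - 2)*(z + 2)*(z + 7)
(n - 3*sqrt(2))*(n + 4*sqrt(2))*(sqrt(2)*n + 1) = sqrt(2)*n^3 + 3*n^2 - 23*sqrt(2)*n - 24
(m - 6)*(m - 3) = m^2 - 9*m + 18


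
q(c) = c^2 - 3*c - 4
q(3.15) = -3.53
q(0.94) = -5.94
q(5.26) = 7.89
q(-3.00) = 14.00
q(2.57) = -5.11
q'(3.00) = 3.00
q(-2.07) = 6.49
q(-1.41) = 2.22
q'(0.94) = -1.12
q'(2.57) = 2.14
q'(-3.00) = -9.00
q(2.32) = -5.58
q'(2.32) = 1.64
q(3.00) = -4.00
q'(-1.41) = -5.82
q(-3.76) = 21.42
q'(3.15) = 3.30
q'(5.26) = 7.52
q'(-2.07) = -7.14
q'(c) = 2*c - 3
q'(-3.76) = -10.52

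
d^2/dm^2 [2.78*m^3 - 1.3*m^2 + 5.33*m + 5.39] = 16.68*m - 2.6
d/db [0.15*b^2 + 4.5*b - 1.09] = 0.3*b + 4.5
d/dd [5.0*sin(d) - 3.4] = 5.0*cos(d)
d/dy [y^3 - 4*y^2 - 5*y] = 3*y^2 - 8*y - 5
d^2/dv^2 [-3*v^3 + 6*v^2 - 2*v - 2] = 12 - 18*v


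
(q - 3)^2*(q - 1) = q^3 - 7*q^2 + 15*q - 9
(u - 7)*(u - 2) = u^2 - 9*u + 14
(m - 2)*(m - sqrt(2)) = m^2 - 2*m - sqrt(2)*m + 2*sqrt(2)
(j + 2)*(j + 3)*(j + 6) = j^3 + 11*j^2 + 36*j + 36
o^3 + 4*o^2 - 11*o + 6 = (o - 1)^2*(o + 6)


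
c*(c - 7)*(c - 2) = c^3 - 9*c^2 + 14*c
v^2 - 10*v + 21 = (v - 7)*(v - 3)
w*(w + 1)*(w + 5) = w^3 + 6*w^2 + 5*w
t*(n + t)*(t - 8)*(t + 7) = n*t^3 - n*t^2 - 56*n*t + t^4 - t^3 - 56*t^2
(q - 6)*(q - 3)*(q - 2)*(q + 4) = q^4 - 7*q^3 - 8*q^2 + 108*q - 144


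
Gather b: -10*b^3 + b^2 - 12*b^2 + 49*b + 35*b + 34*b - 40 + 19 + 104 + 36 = -10*b^3 - 11*b^2 + 118*b + 119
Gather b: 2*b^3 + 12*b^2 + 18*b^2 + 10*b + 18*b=2*b^3 + 30*b^2 + 28*b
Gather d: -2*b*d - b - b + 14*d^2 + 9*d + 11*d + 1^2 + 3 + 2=-2*b + 14*d^2 + d*(20 - 2*b) + 6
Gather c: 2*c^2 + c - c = 2*c^2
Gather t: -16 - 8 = -24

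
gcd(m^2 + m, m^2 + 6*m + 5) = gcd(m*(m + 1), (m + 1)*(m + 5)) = m + 1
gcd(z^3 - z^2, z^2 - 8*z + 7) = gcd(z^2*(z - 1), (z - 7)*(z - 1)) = z - 1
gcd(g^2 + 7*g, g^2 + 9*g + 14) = g + 7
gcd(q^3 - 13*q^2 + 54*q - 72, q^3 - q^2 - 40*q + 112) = q - 4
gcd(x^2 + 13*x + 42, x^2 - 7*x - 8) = 1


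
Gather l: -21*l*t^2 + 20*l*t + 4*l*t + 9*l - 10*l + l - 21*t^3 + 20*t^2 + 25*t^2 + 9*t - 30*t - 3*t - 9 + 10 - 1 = l*(-21*t^2 + 24*t) - 21*t^3 + 45*t^2 - 24*t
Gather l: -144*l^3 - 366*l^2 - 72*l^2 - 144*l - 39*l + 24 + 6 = -144*l^3 - 438*l^2 - 183*l + 30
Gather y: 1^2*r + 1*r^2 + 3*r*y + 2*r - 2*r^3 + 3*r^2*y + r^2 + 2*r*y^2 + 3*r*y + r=-2*r^3 + 2*r^2 + 2*r*y^2 + 4*r + y*(3*r^2 + 6*r)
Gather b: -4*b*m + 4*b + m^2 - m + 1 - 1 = b*(4 - 4*m) + m^2 - m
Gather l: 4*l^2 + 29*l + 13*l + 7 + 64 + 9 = 4*l^2 + 42*l + 80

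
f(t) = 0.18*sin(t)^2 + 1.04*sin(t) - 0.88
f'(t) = 0.36*sin(t)*cos(t) + 1.04*cos(t)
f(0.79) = -0.05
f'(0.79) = 0.91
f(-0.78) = -1.52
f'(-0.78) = 0.56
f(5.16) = -1.67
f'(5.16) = 0.31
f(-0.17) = -1.05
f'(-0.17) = 0.96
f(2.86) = -0.58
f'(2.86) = -1.10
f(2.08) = 0.17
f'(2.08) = -0.66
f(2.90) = -0.62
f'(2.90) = -1.09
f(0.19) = -0.68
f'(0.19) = 1.09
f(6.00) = -1.16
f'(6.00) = 0.90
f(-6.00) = -0.58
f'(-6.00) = 1.10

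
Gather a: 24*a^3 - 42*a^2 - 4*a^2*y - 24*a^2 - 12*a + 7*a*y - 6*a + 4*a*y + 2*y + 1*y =24*a^3 + a^2*(-4*y - 66) + a*(11*y - 18) + 3*y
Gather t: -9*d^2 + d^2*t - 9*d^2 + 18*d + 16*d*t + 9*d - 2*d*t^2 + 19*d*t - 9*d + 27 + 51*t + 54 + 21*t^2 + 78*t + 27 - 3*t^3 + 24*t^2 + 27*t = -18*d^2 + 18*d - 3*t^3 + t^2*(45 - 2*d) + t*(d^2 + 35*d + 156) + 108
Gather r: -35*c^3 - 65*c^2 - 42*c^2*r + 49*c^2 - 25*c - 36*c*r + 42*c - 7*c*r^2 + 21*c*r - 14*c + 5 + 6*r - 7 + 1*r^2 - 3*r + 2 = -35*c^3 - 16*c^2 + 3*c + r^2*(1 - 7*c) + r*(-42*c^2 - 15*c + 3)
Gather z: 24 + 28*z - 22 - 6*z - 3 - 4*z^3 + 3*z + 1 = -4*z^3 + 25*z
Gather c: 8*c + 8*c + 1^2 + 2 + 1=16*c + 4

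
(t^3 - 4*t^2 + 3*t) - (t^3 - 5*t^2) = t^2 + 3*t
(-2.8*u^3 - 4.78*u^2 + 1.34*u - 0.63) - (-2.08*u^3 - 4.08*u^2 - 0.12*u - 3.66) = -0.72*u^3 - 0.7*u^2 + 1.46*u + 3.03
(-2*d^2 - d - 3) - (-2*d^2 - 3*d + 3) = 2*d - 6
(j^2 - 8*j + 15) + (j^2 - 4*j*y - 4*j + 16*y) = 2*j^2 - 4*j*y - 12*j + 16*y + 15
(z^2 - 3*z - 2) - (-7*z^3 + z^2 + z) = 7*z^3 - 4*z - 2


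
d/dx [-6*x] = -6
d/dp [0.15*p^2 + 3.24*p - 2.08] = 0.3*p + 3.24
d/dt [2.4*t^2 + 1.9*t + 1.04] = 4.8*t + 1.9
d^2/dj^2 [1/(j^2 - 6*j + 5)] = 2*(-j^2 + 6*j + 4*(j - 3)^2 - 5)/(j^2 - 6*j + 5)^3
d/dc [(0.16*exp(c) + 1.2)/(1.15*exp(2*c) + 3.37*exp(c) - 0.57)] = (-(0.16*exp(c) + 1.2)*(2.3*exp(c) + 3.37) + 0.184*exp(2*c) + 0.5392*exp(c) - 0.0912)*exp(c)/(1.15*exp(2*c) + 3.37*exp(c) - 0.57)^2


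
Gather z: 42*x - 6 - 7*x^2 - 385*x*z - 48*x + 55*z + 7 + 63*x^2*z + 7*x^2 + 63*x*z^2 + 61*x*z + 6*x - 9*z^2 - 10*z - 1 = z^2*(63*x - 9) + z*(63*x^2 - 324*x + 45)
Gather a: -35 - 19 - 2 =-56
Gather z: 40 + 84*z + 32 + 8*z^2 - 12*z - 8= 8*z^2 + 72*z + 64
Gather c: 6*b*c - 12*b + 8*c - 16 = -12*b + c*(6*b + 8) - 16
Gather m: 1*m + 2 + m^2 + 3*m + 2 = m^2 + 4*m + 4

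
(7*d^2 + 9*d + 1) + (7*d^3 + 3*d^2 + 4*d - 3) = 7*d^3 + 10*d^2 + 13*d - 2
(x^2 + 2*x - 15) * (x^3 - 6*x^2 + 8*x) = x^5 - 4*x^4 - 19*x^3 + 106*x^2 - 120*x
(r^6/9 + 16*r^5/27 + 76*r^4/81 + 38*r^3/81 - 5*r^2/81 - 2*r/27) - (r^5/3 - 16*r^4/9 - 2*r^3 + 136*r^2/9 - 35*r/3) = r^6/9 + 7*r^5/27 + 220*r^4/81 + 200*r^3/81 - 1229*r^2/81 + 313*r/27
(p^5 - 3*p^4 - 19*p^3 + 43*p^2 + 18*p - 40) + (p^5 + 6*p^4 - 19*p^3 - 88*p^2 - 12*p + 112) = 2*p^5 + 3*p^4 - 38*p^3 - 45*p^2 + 6*p + 72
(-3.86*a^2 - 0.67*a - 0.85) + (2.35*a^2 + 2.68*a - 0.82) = -1.51*a^2 + 2.01*a - 1.67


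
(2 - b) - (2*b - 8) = 10 - 3*b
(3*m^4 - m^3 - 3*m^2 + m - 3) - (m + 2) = 3*m^4 - m^3 - 3*m^2 - 5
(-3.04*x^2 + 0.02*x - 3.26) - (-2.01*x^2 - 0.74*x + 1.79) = -1.03*x^2 + 0.76*x - 5.05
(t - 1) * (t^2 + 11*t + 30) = t^3 + 10*t^2 + 19*t - 30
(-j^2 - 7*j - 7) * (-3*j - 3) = 3*j^3 + 24*j^2 + 42*j + 21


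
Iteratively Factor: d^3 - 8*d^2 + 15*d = (d - 3)*(d^2 - 5*d) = (d - 5)*(d - 3)*(d)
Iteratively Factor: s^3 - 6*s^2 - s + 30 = (s + 2)*(s^2 - 8*s + 15) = (s - 5)*(s + 2)*(s - 3)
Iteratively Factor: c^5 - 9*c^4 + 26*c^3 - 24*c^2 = (c)*(c^4 - 9*c^3 + 26*c^2 - 24*c) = c*(c - 2)*(c^3 - 7*c^2 + 12*c) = c*(c - 3)*(c - 2)*(c^2 - 4*c) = c^2*(c - 3)*(c - 2)*(c - 4)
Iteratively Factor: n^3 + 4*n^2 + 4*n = (n + 2)*(n^2 + 2*n) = (n + 2)^2*(n)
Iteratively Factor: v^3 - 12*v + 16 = (v + 4)*(v^2 - 4*v + 4) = (v - 2)*(v + 4)*(v - 2)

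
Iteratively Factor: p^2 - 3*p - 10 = (p - 5)*(p + 2)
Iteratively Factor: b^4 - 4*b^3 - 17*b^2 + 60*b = (b - 5)*(b^3 + b^2 - 12*b) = (b - 5)*(b + 4)*(b^2 - 3*b) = b*(b - 5)*(b + 4)*(b - 3)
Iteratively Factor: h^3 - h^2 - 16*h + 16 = (h + 4)*(h^2 - 5*h + 4) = (h - 4)*(h + 4)*(h - 1)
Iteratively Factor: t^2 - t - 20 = (t - 5)*(t + 4)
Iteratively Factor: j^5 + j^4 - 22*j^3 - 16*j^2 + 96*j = (j + 3)*(j^4 - 2*j^3 - 16*j^2 + 32*j) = (j - 4)*(j + 3)*(j^3 + 2*j^2 - 8*j) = (j - 4)*(j - 2)*(j + 3)*(j^2 + 4*j) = j*(j - 4)*(j - 2)*(j + 3)*(j + 4)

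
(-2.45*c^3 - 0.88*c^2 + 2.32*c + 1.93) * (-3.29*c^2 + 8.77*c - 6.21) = 8.0605*c^5 - 18.5913*c^4 - 0.135899999999999*c^3 + 19.4615*c^2 + 2.5189*c - 11.9853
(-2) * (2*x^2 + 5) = -4*x^2 - 10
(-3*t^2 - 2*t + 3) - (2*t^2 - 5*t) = -5*t^2 + 3*t + 3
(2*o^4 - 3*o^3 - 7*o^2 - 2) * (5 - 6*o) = -12*o^5 + 28*o^4 + 27*o^3 - 35*o^2 + 12*o - 10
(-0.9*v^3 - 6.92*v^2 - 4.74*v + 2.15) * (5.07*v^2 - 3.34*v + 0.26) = -4.563*v^5 - 32.0784*v^4 - 1.15300000000001*v^3 + 24.9329*v^2 - 8.4134*v + 0.559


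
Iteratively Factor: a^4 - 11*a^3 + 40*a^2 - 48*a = (a - 3)*(a^3 - 8*a^2 + 16*a) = a*(a - 3)*(a^2 - 8*a + 16) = a*(a - 4)*(a - 3)*(a - 4)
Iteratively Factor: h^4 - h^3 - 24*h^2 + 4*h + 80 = (h + 2)*(h^3 - 3*h^2 - 18*h + 40) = (h - 5)*(h + 2)*(h^2 + 2*h - 8) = (h - 5)*(h - 2)*(h + 2)*(h + 4)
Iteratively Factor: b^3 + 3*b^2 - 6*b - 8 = (b + 1)*(b^2 + 2*b - 8) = (b - 2)*(b + 1)*(b + 4)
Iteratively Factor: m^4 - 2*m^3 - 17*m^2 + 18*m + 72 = (m - 3)*(m^3 + m^2 - 14*m - 24) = (m - 4)*(m - 3)*(m^2 + 5*m + 6) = (m - 4)*(m - 3)*(m + 3)*(m + 2)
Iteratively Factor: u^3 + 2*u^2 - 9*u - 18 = (u + 2)*(u^2 - 9) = (u - 3)*(u + 2)*(u + 3)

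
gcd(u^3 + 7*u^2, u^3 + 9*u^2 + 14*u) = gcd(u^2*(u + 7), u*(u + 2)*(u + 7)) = u^2 + 7*u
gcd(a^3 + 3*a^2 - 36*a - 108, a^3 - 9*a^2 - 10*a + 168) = a - 6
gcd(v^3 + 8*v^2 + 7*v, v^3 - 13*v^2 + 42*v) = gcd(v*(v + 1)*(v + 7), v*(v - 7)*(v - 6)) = v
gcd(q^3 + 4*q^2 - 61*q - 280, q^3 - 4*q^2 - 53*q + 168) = q^2 - q - 56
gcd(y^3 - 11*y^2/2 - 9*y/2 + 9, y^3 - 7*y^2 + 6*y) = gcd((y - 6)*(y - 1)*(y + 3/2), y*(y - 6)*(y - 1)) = y^2 - 7*y + 6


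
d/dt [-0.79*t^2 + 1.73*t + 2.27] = 1.73 - 1.58*t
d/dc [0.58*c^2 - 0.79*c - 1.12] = 1.16*c - 0.79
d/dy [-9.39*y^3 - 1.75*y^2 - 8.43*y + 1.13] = -28.17*y^2 - 3.5*y - 8.43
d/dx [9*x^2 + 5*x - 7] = 18*x + 5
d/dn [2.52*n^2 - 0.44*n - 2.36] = 5.04*n - 0.44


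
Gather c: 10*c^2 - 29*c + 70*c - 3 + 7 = 10*c^2 + 41*c + 4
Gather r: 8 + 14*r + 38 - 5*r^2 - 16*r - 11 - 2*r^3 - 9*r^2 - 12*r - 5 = -2*r^3 - 14*r^2 - 14*r + 30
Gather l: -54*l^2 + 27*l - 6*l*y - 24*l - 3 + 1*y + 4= -54*l^2 + l*(3 - 6*y) + y + 1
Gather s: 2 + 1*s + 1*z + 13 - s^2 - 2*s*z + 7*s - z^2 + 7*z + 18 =-s^2 + s*(8 - 2*z) - z^2 + 8*z + 33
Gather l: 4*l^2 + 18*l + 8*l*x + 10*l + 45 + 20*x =4*l^2 + l*(8*x + 28) + 20*x + 45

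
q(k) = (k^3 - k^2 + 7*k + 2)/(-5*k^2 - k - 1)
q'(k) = (10*k + 1)*(k^3 - k^2 + 7*k + 2)/(-5*k^2 - k - 1)^2 + (3*k^2 - 2*k + 7)/(-5*k^2 - k - 1) = (-5*k^4 - 2*k^3 + 33*k^2 + 22*k - 5)/(25*k^4 + 10*k^3 + 11*k^2 + 2*k + 1)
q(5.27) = -1.09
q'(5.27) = -0.15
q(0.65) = -1.70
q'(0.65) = 1.54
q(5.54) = -1.13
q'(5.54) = -0.15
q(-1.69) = 1.29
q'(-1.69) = 0.11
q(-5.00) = 1.51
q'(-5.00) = -0.15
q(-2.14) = 1.26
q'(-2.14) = 0.03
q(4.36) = -0.96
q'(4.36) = -0.12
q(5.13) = -1.06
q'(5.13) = -0.15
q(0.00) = -2.00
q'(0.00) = -5.00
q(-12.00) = 2.76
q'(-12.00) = -0.19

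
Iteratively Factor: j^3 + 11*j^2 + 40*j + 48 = (j + 4)*(j^2 + 7*j + 12) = (j + 4)^2*(j + 3)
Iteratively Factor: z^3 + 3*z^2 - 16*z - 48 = (z + 3)*(z^2 - 16) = (z - 4)*(z + 3)*(z + 4)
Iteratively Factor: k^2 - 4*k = (k - 4)*(k)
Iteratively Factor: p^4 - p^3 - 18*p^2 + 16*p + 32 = (p - 2)*(p^3 + p^2 - 16*p - 16) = (p - 2)*(p + 1)*(p^2 - 16) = (p - 2)*(p + 1)*(p + 4)*(p - 4)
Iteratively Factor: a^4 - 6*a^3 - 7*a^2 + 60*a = (a - 4)*(a^3 - 2*a^2 - 15*a) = (a - 5)*(a - 4)*(a^2 + 3*a) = (a - 5)*(a - 4)*(a + 3)*(a)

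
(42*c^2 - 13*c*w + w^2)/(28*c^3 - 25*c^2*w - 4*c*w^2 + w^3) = (-6*c + w)/(-4*c^2 + 3*c*w + w^2)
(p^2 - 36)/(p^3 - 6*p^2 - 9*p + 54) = (p + 6)/(p^2 - 9)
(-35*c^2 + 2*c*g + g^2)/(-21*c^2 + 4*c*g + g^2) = (5*c - g)/(3*c - g)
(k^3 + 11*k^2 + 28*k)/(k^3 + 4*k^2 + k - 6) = k*(k^2 + 11*k + 28)/(k^3 + 4*k^2 + k - 6)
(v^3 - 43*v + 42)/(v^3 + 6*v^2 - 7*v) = (v - 6)/v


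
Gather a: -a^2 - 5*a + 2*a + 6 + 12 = -a^2 - 3*a + 18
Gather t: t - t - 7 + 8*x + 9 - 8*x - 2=0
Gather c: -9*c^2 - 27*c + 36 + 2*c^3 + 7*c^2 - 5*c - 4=2*c^3 - 2*c^2 - 32*c + 32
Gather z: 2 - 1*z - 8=-z - 6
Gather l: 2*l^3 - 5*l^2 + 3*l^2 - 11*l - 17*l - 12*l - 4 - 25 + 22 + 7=2*l^3 - 2*l^2 - 40*l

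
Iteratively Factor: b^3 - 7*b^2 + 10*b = (b - 5)*(b^2 - 2*b) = (b - 5)*(b - 2)*(b)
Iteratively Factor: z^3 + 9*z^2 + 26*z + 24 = (z + 2)*(z^2 + 7*z + 12) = (z + 2)*(z + 4)*(z + 3)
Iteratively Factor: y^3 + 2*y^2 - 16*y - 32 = (y + 2)*(y^2 - 16) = (y + 2)*(y + 4)*(y - 4)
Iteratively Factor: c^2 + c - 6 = (c - 2)*(c + 3)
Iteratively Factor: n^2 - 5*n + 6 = (n - 2)*(n - 3)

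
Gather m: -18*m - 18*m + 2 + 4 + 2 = 8 - 36*m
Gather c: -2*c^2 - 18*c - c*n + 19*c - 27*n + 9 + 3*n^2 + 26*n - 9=-2*c^2 + c*(1 - n) + 3*n^2 - n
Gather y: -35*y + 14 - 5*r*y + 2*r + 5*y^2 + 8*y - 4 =2*r + 5*y^2 + y*(-5*r - 27) + 10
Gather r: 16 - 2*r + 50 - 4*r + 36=102 - 6*r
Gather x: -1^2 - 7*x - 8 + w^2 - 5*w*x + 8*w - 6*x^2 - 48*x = w^2 + 8*w - 6*x^2 + x*(-5*w - 55) - 9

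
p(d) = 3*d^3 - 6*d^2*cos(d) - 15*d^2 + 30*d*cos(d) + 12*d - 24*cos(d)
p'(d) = 6*d^2*sin(d) + 9*d^2 - 30*d*sin(d) - 12*d*cos(d) - 30*d + 24*sin(d) + 30*cos(d) + 12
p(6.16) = 139.60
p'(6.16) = 116.91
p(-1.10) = -64.49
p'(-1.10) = 18.22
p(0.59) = -4.50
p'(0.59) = 21.15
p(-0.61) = -50.08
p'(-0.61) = 38.73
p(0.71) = -2.31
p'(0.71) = 15.26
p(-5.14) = -1005.00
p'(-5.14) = 748.40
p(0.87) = -0.51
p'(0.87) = 7.19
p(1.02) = 0.00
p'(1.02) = -0.25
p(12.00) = 2722.45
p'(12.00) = 568.49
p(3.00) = -29.88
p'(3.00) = 7.25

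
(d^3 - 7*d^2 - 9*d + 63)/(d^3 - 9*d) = (d - 7)/d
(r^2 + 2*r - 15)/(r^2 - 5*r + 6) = (r + 5)/(r - 2)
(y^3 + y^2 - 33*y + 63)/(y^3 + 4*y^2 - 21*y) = (y - 3)/y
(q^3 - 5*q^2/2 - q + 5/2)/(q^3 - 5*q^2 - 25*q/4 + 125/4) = 2*(q^2 - 1)/(2*q^2 - 5*q - 25)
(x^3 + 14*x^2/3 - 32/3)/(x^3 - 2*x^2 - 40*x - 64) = (x - 4/3)/(x - 8)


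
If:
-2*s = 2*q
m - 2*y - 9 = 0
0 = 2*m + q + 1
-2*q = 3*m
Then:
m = -2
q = 3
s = -3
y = -11/2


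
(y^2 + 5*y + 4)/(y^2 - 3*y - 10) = (y^2 + 5*y + 4)/(y^2 - 3*y - 10)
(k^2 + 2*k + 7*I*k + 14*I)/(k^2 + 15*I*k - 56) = (k + 2)/(k + 8*I)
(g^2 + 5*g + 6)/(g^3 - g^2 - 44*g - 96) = (g + 2)/(g^2 - 4*g - 32)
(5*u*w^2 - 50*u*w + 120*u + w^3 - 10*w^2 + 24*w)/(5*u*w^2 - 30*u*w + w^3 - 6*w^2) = (w - 4)/w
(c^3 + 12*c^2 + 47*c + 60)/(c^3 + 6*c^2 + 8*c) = (c^2 + 8*c + 15)/(c*(c + 2))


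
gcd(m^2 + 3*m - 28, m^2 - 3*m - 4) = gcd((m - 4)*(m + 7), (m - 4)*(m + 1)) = m - 4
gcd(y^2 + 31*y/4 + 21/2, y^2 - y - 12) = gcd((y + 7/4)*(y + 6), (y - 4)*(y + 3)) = 1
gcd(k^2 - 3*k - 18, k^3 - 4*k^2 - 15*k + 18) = k^2 - 3*k - 18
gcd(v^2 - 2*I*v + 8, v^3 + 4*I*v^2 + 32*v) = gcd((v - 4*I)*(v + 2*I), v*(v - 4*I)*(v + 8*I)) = v - 4*I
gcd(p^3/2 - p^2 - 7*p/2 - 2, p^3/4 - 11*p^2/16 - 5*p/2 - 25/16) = p + 1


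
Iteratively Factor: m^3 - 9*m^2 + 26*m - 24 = (m - 2)*(m^2 - 7*m + 12) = (m - 4)*(m - 2)*(m - 3)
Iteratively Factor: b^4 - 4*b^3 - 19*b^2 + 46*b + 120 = (b - 4)*(b^3 - 19*b - 30) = (b - 5)*(b - 4)*(b^2 + 5*b + 6) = (b - 5)*(b - 4)*(b + 3)*(b + 2)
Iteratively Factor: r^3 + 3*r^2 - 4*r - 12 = (r - 2)*(r^2 + 5*r + 6) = (r - 2)*(r + 2)*(r + 3)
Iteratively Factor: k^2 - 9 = (k + 3)*(k - 3)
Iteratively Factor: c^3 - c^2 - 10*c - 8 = (c + 1)*(c^2 - 2*c - 8) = (c - 4)*(c + 1)*(c + 2)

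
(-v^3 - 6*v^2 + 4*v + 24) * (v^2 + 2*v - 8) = -v^5 - 8*v^4 + 80*v^2 + 16*v - 192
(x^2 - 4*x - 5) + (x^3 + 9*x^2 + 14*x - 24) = x^3 + 10*x^2 + 10*x - 29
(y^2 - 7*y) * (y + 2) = y^3 - 5*y^2 - 14*y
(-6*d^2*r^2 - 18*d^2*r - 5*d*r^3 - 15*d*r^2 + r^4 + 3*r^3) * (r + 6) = -6*d^2*r^3 - 54*d^2*r^2 - 108*d^2*r - 5*d*r^4 - 45*d*r^3 - 90*d*r^2 + r^5 + 9*r^4 + 18*r^3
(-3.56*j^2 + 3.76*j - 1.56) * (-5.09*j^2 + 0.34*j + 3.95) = 18.1204*j^4 - 20.3488*j^3 - 4.8432*j^2 + 14.3216*j - 6.162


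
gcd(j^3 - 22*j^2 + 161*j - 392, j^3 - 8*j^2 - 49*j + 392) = j^2 - 15*j + 56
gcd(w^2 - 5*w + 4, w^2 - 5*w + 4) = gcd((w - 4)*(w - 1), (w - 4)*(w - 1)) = w^2 - 5*w + 4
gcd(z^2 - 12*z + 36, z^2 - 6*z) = z - 6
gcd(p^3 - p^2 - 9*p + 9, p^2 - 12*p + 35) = 1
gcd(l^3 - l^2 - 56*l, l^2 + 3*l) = l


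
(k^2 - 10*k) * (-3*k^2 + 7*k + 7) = -3*k^4 + 37*k^3 - 63*k^2 - 70*k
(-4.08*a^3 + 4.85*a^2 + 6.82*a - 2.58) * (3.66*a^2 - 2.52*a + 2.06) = -14.9328*a^5 + 28.0326*a^4 + 4.3344*a^3 - 16.6382*a^2 + 20.5508*a - 5.3148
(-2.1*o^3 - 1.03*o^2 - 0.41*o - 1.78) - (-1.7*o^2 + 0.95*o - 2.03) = -2.1*o^3 + 0.67*o^2 - 1.36*o + 0.25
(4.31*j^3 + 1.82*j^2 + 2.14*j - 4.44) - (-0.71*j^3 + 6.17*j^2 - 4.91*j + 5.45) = 5.02*j^3 - 4.35*j^2 + 7.05*j - 9.89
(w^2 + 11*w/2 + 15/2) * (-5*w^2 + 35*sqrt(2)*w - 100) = -5*w^4 - 55*w^3/2 + 35*sqrt(2)*w^3 - 275*w^2/2 + 385*sqrt(2)*w^2/2 - 550*w + 525*sqrt(2)*w/2 - 750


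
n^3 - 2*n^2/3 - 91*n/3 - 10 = (n - 6)*(n + 1/3)*(n + 5)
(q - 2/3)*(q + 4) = q^2 + 10*q/3 - 8/3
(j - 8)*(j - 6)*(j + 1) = j^3 - 13*j^2 + 34*j + 48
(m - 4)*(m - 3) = m^2 - 7*m + 12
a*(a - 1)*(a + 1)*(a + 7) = a^4 + 7*a^3 - a^2 - 7*a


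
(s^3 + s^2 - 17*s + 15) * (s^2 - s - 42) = s^5 - 60*s^3 - 10*s^2 + 699*s - 630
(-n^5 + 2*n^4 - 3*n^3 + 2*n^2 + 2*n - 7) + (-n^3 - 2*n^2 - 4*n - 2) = -n^5 + 2*n^4 - 4*n^3 - 2*n - 9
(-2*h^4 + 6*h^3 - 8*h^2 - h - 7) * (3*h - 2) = -6*h^5 + 22*h^4 - 36*h^3 + 13*h^2 - 19*h + 14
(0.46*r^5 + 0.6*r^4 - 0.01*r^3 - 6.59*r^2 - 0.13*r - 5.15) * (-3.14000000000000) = -1.4444*r^5 - 1.884*r^4 + 0.0314*r^3 + 20.6926*r^2 + 0.4082*r + 16.171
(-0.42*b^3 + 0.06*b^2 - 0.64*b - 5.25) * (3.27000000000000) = -1.3734*b^3 + 0.1962*b^2 - 2.0928*b - 17.1675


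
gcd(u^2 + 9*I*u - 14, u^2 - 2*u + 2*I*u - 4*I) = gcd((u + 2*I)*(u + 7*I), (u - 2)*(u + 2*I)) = u + 2*I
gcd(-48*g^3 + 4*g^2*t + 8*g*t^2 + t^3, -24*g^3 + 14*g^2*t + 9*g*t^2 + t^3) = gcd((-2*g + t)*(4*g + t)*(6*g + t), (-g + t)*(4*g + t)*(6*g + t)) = 24*g^2 + 10*g*t + t^2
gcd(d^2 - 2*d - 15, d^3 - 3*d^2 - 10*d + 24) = d + 3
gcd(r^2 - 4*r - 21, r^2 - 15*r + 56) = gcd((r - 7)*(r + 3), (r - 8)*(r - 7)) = r - 7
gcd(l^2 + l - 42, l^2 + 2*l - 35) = l + 7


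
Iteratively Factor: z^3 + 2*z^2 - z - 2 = (z + 2)*(z^2 - 1) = (z - 1)*(z + 2)*(z + 1)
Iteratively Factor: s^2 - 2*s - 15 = (s + 3)*(s - 5)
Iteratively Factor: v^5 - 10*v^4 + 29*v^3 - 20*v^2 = (v)*(v^4 - 10*v^3 + 29*v^2 - 20*v) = v^2*(v^3 - 10*v^2 + 29*v - 20) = v^2*(v - 1)*(v^2 - 9*v + 20) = v^2*(v - 4)*(v - 1)*(v - 5)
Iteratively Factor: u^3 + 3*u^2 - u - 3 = (u - 1)*(u^2 + 4*u + 3) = (u - 1)*(u + 1)*(u + 3)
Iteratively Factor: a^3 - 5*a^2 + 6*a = (a)*(a^2 - 5*a + 6) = a*(a - 3)*(a - 2)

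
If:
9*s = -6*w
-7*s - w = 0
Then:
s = 0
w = 0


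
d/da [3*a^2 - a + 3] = 6*a - 1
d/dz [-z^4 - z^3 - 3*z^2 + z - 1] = -4*z^3 - 3*z^2 - 6*z + 1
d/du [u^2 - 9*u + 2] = 2*u - 9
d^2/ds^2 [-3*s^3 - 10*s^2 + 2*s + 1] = -18*s - 20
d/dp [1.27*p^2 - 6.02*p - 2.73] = 2.54*p - 6.02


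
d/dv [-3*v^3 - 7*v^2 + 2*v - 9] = -9*v^2 - 14*v + 2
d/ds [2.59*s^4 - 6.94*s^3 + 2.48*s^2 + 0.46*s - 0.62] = 10.36*s^3 - 20.82*s^2 + 4.96*s + 0.46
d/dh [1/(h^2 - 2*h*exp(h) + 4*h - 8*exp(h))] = 2*(h*exp(h) - h + 5*exp(h) - 2)/(h^2 - 2*h*exp(h) + 4*h - 8*exp(h))^2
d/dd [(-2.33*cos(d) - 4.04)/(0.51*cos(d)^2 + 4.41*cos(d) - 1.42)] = (1.1883*sin(d)^2 - 4.1208*cos(d) - 22.3133)*sin(d)/(0.51*cos(d)^2 + 4.41*cos(d) - 1.42)^2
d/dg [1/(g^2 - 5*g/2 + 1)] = 2*(5 - 4*g)/(2*g^2 - 5*g + 2)^2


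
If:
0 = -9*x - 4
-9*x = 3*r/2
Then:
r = 8/3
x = -4/9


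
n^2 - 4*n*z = n*(n - 4*z)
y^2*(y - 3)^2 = y^4 - 6*y^3 + 9*y^2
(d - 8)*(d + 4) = d^2 - 4*d - 32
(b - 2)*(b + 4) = b^2 + 2*b - 8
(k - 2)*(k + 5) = k^2 + 3*k - 10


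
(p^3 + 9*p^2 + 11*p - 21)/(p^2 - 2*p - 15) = (p^2 + 6*p - 7)/(p - 5)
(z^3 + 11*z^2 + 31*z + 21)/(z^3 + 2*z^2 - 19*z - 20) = (z^2 + 10*z + 21)/(z^2 + z - 20)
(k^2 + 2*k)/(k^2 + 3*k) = (k + 2)/(k + 3)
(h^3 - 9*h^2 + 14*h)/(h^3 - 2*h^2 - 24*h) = (-h^2 + 9*h - 14)/(-h^2 + 2*h + 24)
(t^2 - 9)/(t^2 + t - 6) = (t - 3)/(t - 2)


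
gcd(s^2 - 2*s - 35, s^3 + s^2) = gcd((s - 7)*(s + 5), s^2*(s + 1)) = 1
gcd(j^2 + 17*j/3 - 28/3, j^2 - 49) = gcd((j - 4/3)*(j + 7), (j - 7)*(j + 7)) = j + 7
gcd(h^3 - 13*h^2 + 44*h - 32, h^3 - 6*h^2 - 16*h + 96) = h - 4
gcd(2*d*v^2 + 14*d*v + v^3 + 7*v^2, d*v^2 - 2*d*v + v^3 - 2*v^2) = v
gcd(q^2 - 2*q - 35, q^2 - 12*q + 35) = q - 7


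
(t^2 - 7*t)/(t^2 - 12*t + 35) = t/(t - 5)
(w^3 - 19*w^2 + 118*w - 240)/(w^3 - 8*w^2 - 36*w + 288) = (w - 5)/(w + 6)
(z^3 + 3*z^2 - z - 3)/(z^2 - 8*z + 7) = (z^2 + 4*z + 3)/(z - 7)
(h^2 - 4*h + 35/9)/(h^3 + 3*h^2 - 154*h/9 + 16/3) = (9*h^2 - 36*h + 35)/(9*h^3 + 27*h^2 - 154*h + 48)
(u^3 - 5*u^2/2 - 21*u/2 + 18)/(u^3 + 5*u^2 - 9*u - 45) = (u^2 - 11*u/2 + 6)/(u^2 + 2*u - 15)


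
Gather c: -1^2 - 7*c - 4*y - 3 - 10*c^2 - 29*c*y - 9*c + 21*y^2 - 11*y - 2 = -10*c^2 + c*(-29*y - 16) + 21*y^2 - 15*y - 6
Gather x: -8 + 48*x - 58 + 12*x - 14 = 60*x - 80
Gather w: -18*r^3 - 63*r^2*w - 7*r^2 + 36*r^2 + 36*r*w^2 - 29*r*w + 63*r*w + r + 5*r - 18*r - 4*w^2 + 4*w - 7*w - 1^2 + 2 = -18*r^3 + 29*r^2 - 12*r + w^2*(36*r - 4) + w*(-63*r^2 + 34*r - 3) + 1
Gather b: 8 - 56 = -48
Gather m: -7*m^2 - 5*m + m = -7*m^2 - 4*m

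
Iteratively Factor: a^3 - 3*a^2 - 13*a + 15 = (a - 5)*(a^2 + 2*a - 3) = (a - 5)*(a + 3)*(a - 1)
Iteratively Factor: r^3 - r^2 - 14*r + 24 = (r - 2)*(r^2 + r - 12) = (r - 3)*(r - 2)*(r + 4)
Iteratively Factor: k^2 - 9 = (k + 3)*(k - 3)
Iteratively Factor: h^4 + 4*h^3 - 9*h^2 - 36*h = (h + 4)*(h^3 - 9*h) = (h + 3)*(h + 4)*(h^2 - 3*h) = h*(h + 3)*(h + 4)*(h - 3)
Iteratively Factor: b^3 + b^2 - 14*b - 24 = (b + 2)*(b^2 - b - 12) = (b + 2)*(b + 3)*(b - 4)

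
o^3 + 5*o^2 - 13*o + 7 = (o - 1)^2*(o + 7)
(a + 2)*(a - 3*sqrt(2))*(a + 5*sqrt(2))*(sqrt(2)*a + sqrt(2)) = sqrt(2)*a^4 + 4*a^3 + 3*sqrt(2)*a^3 - 28*sqrt(2)*a^2 + 12*a^2 - 90*sqrt(2)*a + 8*a - 60*sqrt(2)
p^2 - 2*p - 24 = (p - 6)*(p + 4)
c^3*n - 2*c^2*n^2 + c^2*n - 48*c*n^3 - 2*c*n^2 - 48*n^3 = (c - 8*n)*(c + 6*n)*(c*n + n)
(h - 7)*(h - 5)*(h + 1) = h^3 - 11*h^2 + 23*h + 35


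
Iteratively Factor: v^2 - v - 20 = (v + 4)*(v - 5)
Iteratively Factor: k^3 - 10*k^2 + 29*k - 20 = (k - 1)*(k^2 - 9*k + 20) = (k - 4)*(k - 1)*(k - 5)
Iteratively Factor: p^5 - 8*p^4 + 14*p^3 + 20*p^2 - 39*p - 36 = (p + 1)*(p^4 - 9*p^3 + 23*p^2 - 3*p - 36) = (p - 3)*(p + 1)*(p^3 - 6*p^2 + 5*p + 12) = (p - 4)*(p - 3)*(p + 1)*(p^2 - 2*p - 3) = (p - 4)*(p - 3)^2*(p + 1)*(p + 1)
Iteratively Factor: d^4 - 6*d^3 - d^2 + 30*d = (d)*(d^3 - 6*d^2 - d + 30) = d*(d + 2)*(d^2 - 8*d + 15) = d*(d - 5)*(d + 2)*(d - 3)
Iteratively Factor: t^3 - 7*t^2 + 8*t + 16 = (t - 4)*(t^2 - 3*t - 4) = (t - 4)^2*(t + 1)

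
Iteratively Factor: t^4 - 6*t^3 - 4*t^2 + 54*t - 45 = (t + 3)*(t^3 - 9*t^2 + 23*t - 15) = (t - 5)*(t + 3)*(t^2 - 4*t + 3) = (t - 5)*(t - 1)*(t + 3)*(t - 3)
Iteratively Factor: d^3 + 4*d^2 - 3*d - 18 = (d + 3)*(d^2 + d - 6) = (d + 3)^2*(d - 2)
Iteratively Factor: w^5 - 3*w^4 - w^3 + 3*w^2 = (w - 1)*(w^4 - 2*w^3 - 3*w^2) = (w - 3)*(w - 1)*(w^3 + w^2) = (w - 3)*(w - 1)*(w + 1)*(w^2) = w*(w - 3)*(w - 1)*(w + 1)*(w)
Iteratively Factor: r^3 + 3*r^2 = (r + 3)*(r^2) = r*(r + 3)*(r)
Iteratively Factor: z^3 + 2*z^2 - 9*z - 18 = (z + 2)*(z^2 - 9) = (z + 2)*(z + 3)*(z - 3)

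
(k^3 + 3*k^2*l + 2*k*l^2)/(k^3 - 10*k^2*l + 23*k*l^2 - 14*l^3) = k*(k^2 + 3*k*l + 2*l^2)/(k^3 - 10*k^2*l + 23*k*l^2 - 14*l^3)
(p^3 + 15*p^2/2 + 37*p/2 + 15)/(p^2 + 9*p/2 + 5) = p + 3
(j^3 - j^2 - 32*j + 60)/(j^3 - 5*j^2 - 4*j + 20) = (j + 6)/(j + 2)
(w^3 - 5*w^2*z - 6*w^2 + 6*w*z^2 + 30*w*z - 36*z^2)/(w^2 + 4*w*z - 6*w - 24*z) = (w^2 - 5*w*z + 6*z^2)/(w + 4*z)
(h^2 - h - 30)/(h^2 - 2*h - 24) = (h + 5)/(h + 4)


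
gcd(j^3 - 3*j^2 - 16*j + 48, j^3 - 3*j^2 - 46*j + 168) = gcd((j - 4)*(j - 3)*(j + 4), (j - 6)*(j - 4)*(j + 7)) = j - 4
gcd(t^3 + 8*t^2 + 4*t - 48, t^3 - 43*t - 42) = t + 6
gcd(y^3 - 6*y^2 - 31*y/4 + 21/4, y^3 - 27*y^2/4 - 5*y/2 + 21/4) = y - 7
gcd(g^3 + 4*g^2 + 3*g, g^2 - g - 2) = g + 1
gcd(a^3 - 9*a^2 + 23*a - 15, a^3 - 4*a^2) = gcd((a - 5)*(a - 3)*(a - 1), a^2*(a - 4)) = 1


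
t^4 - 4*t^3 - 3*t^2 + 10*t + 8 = (t - 4)*(t - 2)*(t + 1)^2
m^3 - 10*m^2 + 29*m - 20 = (m - 5)*(m - 4)*(m - 1)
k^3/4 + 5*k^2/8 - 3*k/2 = k*(k/4 + 1)*(k - 3/2)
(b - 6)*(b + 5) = b^2 - b - 30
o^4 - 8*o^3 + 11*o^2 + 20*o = o*(o - 5)*(o - 4)*(o + 1)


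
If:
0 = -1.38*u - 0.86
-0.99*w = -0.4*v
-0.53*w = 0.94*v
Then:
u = -0.62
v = 0.00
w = 0.00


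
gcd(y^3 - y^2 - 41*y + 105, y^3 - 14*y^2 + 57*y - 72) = y - 3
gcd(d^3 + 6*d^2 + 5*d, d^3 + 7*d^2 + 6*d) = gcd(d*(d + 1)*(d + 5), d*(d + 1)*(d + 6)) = d^2 + d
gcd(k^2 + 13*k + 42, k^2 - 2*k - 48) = k + 6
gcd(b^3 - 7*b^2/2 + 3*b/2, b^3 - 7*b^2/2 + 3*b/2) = b^3 - 7*b^2/2 + 3*b/2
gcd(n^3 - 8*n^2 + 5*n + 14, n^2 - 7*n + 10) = n - 2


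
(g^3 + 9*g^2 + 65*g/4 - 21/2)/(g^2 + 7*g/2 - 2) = (g^2 + 19*g/2 + 21)/(g + 4)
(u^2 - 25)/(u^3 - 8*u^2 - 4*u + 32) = (u^2 - 25)/(u^3 - 8*u^2 - 4*u + 32)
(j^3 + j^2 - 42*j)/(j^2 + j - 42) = j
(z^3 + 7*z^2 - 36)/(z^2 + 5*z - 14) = (z^2 + 9*z + 18)/(z + 7)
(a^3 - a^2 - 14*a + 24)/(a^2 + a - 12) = a - 2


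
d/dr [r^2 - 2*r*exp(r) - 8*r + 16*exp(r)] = -2*r*exp(r) + 2*r + 14*exp(r) - 8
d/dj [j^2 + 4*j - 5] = 2*j + 4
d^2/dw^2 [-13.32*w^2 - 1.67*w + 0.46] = -26.6400000000000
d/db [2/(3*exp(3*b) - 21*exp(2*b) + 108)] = (28/3 - 2*exp(b))*exp(2*b)/(exp(3*b) - 7*exp(2*b) + 36)^2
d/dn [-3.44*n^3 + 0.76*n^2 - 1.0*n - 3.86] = -10.32*n^2 + 1.52*n - 1.0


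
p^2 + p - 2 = (p - 1)*(p + 2)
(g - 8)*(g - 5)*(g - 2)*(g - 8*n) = g^4 - 8*g^3*n - 15*g^3 + 120*g^2*n + 66*g^2 - 528*g*n - 80*g + 640*n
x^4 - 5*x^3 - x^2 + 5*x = x*(x - 5)*(x - 1)*(x + 1)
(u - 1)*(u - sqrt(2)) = u^2 - sqrt(2)*u - u + sqrt(2)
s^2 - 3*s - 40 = (s - 8)*(s + 5)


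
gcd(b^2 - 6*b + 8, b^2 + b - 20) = b - 4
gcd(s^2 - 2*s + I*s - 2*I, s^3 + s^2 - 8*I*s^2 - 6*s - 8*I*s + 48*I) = s - 2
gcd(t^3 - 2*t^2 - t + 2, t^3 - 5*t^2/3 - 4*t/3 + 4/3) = t^2 - t - 2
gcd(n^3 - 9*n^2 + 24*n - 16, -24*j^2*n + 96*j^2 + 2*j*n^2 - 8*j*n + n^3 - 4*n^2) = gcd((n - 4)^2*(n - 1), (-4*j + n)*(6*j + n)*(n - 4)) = n - 4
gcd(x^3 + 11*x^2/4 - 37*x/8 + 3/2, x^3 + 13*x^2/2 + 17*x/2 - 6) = x^2 + 7*x/2 - 2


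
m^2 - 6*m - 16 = (m - 8)*(m + 2)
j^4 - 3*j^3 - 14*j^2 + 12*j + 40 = (j - 5)*(j - 2)*(j + 2)^2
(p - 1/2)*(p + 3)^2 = p^3 + 11*p^2/2 + 6*p - 9/2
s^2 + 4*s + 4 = (s + 2)^2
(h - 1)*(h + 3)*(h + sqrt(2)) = h^3 + sqrt(2)*h^2 + 2*h^2 - 3*h + 2*sqrt(2)*h - 3*sqrt(2)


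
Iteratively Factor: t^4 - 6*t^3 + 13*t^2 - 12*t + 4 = (t - 2)*(t^3 - 4*t^2 + 5*t - 2) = (t - 2)*(t - 1)*(t^2 - 3*t + 2) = (t - 2)*(t - 1)^2*(t - 2)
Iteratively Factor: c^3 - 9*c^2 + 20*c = (c - 4)*(c^2 - 5*c) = c*(c - 4)*(c - 5)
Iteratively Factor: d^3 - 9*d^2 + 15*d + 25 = (d - 5)*(d^2 - 4*d - 5) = (d - 5)^2*(d + 1)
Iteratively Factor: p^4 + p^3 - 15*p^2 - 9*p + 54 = (p + 3)*(p^3 - 2*p^2 - 9*p + 18) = (p - 3)*(p + 3)*(p^2 + p - 6) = (p - 3)*(p - 2)*(p + 3)*(p + 3)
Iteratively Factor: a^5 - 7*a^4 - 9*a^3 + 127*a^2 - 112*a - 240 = (a + 4)*(a^4 - 11*a^3 + 35*a^2 - 13*a - 60) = (a - 4)*(a + 4)*(a^3 - 7*a^2 + 7*a + 15) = (a - 5)*(a - 4)*(a + 4)*(a^2 - 2*a - 3) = (a - 5)*(a - 4)*(a - 3)*(a + 4)*(a + 1)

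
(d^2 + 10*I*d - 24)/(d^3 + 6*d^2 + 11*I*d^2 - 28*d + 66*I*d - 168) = (d + 6*I)/(d^2 + d*(6 + 7*I) + 42*I)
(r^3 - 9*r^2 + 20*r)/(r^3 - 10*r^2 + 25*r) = (r - 4)/(r - 5)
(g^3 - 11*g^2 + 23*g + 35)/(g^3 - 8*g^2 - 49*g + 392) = (g^2 - 4*g - 5)/(g^2 - g - 56)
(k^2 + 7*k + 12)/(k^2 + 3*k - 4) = (k + 3)/(k - 1)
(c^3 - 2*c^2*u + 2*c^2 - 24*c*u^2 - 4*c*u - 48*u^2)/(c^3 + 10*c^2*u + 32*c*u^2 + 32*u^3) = (c^2 - 6*c*u + 2*c - 12*u)/(c^2 + 6*c*u + 8*u^2)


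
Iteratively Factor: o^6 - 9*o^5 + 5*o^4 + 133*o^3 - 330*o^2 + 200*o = (o + 4)*(o^5 - 13*o^4 + 57*o^3 - 95*o^2 + 50*o) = (o - 1)*(o + 4)*(o^4 - 12*o^3 + 45*o^2 - 50*o) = (o - 2)*(o - 1)*(o + 4)*(o^3 - 10*o^2 + 25*o) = (o - 5)*(o - 2)*(o - 1)*(o + 4)*(o^2 - 5*o) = o*(o - 5)*(o - 2)*(o - 1)*(o + 4)*(o - 5)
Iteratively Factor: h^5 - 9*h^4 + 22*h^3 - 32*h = (h - 4)*(h^4 - 5*h^3 + 2*h^2 + 8*h) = (h - 4)^2*(h^3 - h^2 - 2*h) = (h - 4)^2*(h + 1)*(h^2 - 2*h) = h*(h - 4)^2*(h + 1)*(h - 2)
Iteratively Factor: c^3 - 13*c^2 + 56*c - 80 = (c - 4)*(c^2 - 9*c + 20) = (c - 4)^2*(c - 5)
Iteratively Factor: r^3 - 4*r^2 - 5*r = (r)*(r^2 - 4*r - 5) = r*(r - 5)*(r + 1)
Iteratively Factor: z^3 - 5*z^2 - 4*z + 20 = (z - 2)*(z^2 - 3*z - 10) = (z - 2)*(z + 2)*(z - 5)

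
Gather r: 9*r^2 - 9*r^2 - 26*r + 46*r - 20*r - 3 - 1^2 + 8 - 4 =0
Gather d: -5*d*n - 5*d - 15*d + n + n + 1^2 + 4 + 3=d*(-5*n - 20) + 2*n + 8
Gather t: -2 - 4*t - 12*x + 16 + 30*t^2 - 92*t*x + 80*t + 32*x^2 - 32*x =30*t^2 + t*(76 - 92*x) + 32*x^2 - 44*x + 14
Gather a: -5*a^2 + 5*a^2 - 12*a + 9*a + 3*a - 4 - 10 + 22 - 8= 0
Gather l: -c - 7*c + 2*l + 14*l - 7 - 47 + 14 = -8*c + 16*l - 40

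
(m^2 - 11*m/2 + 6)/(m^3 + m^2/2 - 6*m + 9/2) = (m - 4)/(m^2 + 2*m - 3)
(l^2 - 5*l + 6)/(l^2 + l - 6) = (l - 3)/(l + 3)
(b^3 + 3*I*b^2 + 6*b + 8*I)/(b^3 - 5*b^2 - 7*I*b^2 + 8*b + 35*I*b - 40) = (b^2 + 2*I*b + 8)/(b^2 - b*(5 + 8*I) + 40*I)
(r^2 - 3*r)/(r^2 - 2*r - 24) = r*(3 - r)/(-r^2 + 2*r + 24)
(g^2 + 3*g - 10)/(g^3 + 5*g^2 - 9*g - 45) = (g - 2)/(g^2 - 9)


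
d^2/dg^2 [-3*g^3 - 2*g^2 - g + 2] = -18*g - 4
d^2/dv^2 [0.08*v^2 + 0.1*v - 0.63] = 0.160000000000000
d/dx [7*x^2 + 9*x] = 14*x + 9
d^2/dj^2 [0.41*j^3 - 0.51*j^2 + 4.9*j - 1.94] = 2.46*j - 1.02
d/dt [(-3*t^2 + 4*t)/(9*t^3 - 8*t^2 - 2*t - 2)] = (27*t^4 - 72*t^3 + 38*t^2 + 12*t - 8)/(81*t^6 - 144*t^5 + 28*t^4 - 4*t^3 + 36*t^2 + 8*t + 4)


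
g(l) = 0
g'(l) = 0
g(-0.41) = 0.00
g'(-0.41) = 0.00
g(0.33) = 0.00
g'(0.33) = 0.00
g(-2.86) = 0.00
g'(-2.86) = 0.00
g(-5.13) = 0.00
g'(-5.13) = 0.00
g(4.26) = 0.00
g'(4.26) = 0.00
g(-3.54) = 0.00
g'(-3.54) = 0.00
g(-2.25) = 0.00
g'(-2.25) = 0.00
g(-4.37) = 0.00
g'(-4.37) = 0.00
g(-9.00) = 0.00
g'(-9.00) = 0.00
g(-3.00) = 0.00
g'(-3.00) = 0.00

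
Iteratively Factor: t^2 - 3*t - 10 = (t + 2)*(t - 5)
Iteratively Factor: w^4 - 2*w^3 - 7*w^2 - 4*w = (w + 1)*(w^3 - 3*w^2 - 4*w) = w*(w + 1)*(w^2 - 3*w - 4) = w*(w + 1)^2*(w - 4)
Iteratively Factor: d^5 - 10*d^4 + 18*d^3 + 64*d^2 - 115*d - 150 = (d - 5)*(d^4 - 5*d^3 - 7*d^2 + 29*d + 30) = (d - 5)*(d - 3)*(d^3 - 2*d^2 - 13*d - 10) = (d - 5)*(d - 3)*(d + 1)*(d^2 - 3*d - 10) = (d - 5)^2*(d - 3)*(d + 1)*(d + 2)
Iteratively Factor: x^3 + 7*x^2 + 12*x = (x)*(x^2 + 7*x + 12) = x*(x + 4)*(x + 3)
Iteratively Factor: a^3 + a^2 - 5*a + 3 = (a - 1)*(a^2 + 2*a - 3) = (a - 1)^2*(a + 3)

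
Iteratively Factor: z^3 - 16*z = (z)*(z^2 - 16) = z*(z + 4)*(z - 4)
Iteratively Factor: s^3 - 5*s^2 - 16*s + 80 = (s - 4)*(s^2 - s - 20) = (s - 5)*(s - 4)*(s + 4)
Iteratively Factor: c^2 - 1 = (c + 1)*(c - 1)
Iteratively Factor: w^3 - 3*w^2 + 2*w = (w - 2)*(w^2 - w) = w*(w - 2)*(w - 1)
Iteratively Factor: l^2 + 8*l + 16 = (l + 4)*(l + 4)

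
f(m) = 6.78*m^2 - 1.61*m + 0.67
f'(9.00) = 120.43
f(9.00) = 535.36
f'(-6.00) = -82.97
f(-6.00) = 254.41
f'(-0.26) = -5.14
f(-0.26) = 1.55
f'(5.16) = 68.36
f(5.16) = 172.88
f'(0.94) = 11.14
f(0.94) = 5.15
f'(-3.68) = -51.51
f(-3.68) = 98.41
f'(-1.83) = -26.42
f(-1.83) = 26.32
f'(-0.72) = -11.37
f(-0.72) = 5.34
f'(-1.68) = -24.39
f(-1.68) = 22.51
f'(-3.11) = -43.78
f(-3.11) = 71.25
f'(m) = 13.56*m - 1.61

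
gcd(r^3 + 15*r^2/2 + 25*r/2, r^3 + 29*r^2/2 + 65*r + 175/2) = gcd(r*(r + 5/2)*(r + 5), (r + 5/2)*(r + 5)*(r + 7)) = r^2 + 15*r/2 + 25/2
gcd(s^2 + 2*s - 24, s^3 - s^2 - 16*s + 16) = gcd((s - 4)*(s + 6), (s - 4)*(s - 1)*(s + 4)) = s - 4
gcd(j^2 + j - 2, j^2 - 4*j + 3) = j - 1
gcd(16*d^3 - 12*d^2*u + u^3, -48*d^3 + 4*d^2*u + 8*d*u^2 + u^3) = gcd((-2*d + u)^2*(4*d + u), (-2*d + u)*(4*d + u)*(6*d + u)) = -8*d^2 + 2*d*u + u^2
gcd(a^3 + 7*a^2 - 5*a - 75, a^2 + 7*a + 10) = a + 5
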